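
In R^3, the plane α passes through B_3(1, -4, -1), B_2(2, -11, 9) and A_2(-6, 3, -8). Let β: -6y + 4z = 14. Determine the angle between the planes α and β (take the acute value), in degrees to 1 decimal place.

B_3B_2 = (1, -7, 10), B_3A_2 = (-7, 7, -7); a normal to α is B_3B_2 × B_3A_2 = (-21, -63, -42).
Using B_3: α has equation -21x - 63y - 42z = 273.
cos θ = |n₁·n₂| / (|n₁||n₂|) = |210| / (√6174 · √52).
θ = arccos(0.37062) ≈ 68.2°.

68.2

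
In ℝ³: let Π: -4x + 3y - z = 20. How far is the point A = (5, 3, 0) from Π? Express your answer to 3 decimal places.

6.080

n·A − d = (-4)·(5) + (3)·(3) + (-1)·(0) − 20 = -31; |n| = √26.
Distance = |-31| / √26 = 31/√26 ≈ 6.080.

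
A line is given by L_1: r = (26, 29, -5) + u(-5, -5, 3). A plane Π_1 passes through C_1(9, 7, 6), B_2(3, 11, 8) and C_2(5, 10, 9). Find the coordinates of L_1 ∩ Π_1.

C_1B_2 = (-6, 4, 2), C_1C_2 = (-4, 3, 3); a normal to Π_1 is C_1B_2 × C_1C_2 = (6, 10, -2).
Using C_1: Π_1 has equation 6x + 10y - 2z = 112.
Substitute r = (26, 29, -5) + t(-5, -5, 3) into the plane: 456 + (-86)t = 112, so t = 4.
Intersection: (26, 29, -5) + 4·(-5, -5, 3) = (6, 9, 7).

(6, 9, 7)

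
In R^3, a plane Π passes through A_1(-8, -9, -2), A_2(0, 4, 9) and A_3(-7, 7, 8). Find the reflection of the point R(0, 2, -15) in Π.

(-12, -16, 15)

A_1A_2 = (8, 13, 11), A_1A_3 = (1, 16, 10); a normal to Π is A_1A_2 × A_1A_3 = (-46, -69, 115).
Using A_1: Π has equation -46x - 69y + 115z = 759.
λ = (n·R − d)/|n|² = (-1863 − 759)/20102 = -3/23.
Reflection = R − 2λn = (0, 2, -15) − (-6/23)·(-46, -69, 115) = (-12, -16, 15).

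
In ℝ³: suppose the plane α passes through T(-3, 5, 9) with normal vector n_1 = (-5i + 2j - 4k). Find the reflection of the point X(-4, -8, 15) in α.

α: n_1·r = n_1·T gives -5x + 2y - 4z = -11.
λ = (n·X − d)/|n|² = (-56 − (-11))/45 = -1.
Reflection = X − 2λn = (-4, -8, 15) − (-2)·(-5, 2, -4) = (-14, -4, 7).

(-14, -4, 7)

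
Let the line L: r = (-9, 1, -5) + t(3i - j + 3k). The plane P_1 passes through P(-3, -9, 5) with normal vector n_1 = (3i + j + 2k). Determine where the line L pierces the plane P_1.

P_1: n_1·r = n_1·P gives 3x + y + 2z = -8.
Substitute r = (-9, 1, -5) + t(3, -1, 3) into the plane: -36 + 14t = -8, so t = 2.
Intersection: (-9, 1, -5) + 2·(3, -1, 3) = (-3, -1, 1).

(-3, -1, 1)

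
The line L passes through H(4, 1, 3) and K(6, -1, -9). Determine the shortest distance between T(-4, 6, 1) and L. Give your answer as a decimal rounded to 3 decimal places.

A direction vector for L is K − H = (2, -2, -12).
Taking (4, 1, 3) on L with direction v = (2, -2, -12): w = T − (4, 1, 3) = (-8, 5, -2), and w × v = (-64, -100, 6).
Distance = |w × v| / |v| = √14132 / √152 ≈ 9.642.

9.642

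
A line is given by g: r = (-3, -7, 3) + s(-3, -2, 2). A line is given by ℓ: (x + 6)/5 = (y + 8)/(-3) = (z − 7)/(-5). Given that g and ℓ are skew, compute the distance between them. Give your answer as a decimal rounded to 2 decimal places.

ℓ has direction (5, -3, -5) through (-6, -8, 7).
Common perpendicular direction n = (-3, -2, 2) × (5, -3, -5) = (16, -5, 19).
With w = (-6, -8, 7) − (-3, -7, 3) = (-3, -1, 4), w · n = 33.
Distance = |w · n| / |n| = |33| / √642 ≈ 1.30.

1.30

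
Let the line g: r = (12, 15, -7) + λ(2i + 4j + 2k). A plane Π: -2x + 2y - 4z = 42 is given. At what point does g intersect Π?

Substitute r = (12, 15, -7) + t(2, 4, 2) into the plane: 34 + (-4)t = 42, so t = -2.
Intersection: (12, 15, -7) + (-2)·(2, 4, 2) = (8, 7, -11).

(8, 7, -11)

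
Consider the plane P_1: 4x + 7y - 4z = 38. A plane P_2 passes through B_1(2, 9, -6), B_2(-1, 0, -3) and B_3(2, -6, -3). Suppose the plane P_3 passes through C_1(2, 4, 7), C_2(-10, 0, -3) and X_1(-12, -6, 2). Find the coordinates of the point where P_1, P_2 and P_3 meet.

B_1B_2 = (-3, -9, 3), B_1B_3 = (0, -15, 3); a normal to P_2 is B_1B_2 × B_1B_3 = (18, 9, 45).
Using B_1: P_2 has equation 18x + 9y + 45z = -153.
C_1C_2 = (-12, -4, -10), C_1X_1 = (-14, -10, -5); a normal to P_3 is C_1C_2 × C_1X_1 = (-80, 80, 64).
Using C_1: P_3 has equation -80x + 80y + 64z = 608.
Solving the 3×3 linear system 4x + 7y - 4z = 38, 18x + 9y + 45z = -153, -80x + 80y + 64z = 608 (e.g. by elimination or Cramer's rule, determinant = -54000) gives (-4, 6, -3).

(-4, 6, -3)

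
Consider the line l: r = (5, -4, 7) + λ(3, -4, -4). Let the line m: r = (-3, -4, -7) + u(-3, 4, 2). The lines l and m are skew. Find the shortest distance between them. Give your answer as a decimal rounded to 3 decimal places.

6.400

Common perpendicular direction n = (3, -4, -4) × (-3, 4, 2) = (8, 6, 0).
With w = (-3, -4, -7) − (5, -4, 7) = (-8, 0, -14), w · n = -64.
Distance = |w · n| / |n| = |-64| / √100 ≈ 6.400.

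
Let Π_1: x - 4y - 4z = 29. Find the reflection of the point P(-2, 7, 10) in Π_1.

λ = (n·P − d)/|n|² = (-70 − 29)/33 = -3.
Reflection = P − 2λn = (-2, 7, 10) − (-6)·(1, -4, -4) = (4, -17, -14).

(4, -17, -14)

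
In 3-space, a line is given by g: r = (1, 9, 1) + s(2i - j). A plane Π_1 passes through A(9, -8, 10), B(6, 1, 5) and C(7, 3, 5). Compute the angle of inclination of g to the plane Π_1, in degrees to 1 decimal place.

36.7

AB = (-3, 9, -5), AC = (-2, 11, -5); a normal to Π_1 is AB × AC = (10, -5, -15).
Using A: Π_1 has equation 10x - 5y - 15z = -20.
sin θ = |n·v| / (|n||v|) = |25| / (√350 · √5) = 0.59761.
θ ≈ 36.7°.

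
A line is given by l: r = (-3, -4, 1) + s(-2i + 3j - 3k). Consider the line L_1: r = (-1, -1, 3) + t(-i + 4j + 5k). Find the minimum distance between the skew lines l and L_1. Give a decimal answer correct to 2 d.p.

Common perpendicular direction n = (-2, 3, -3) × (-1, 4, 5) = (27, 13, -5).
With w = (-1, -1, 3) − (-3, -4, 1) = (2, 3, 2), w · n = 83.
Distance = |w · n| / |n| = |83| / √923 ≈ 2.73.

2.73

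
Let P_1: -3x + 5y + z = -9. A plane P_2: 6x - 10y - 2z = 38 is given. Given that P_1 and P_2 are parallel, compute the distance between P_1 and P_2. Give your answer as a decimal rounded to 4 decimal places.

Rescale P_2 by 1/(-2): -3x + 5y + z = -19. Then distance = |-9 − (-19)| / √35 ≈ 1.6903.

1.6903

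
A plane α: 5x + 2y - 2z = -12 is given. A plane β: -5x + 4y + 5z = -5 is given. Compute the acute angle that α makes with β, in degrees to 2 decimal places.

cos θ = |n₁·n₂| / (|n₁||n₂|) = |-27| / (√33 · √66).
θ = arccos(0.57854) ≈ 54.65°.

54.65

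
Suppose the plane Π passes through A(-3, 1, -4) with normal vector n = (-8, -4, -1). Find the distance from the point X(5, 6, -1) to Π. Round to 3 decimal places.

9.667

Π: n·r = n·A gives -8x - 4y - z = 24.
n·X − d = (-8)·(5) + (-4)·(6) + (-1)·(-1) − 24 = -87; |n| = √81.
Distance = |-87| / √81 = 87/√81 ≈ 9.667.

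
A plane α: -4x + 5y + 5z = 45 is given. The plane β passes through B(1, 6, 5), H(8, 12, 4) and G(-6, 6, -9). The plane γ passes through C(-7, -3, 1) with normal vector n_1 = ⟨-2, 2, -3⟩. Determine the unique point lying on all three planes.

BH = (7, 6, -1), BG = (-7, 0, -14); a normal to β is BH × BG = (-84, 105, 42).
Using B: β has equation -84x + 105y + 42z = 756.
γ: n_1·r = n_1·C gives -2x + 2y - 3z = 5.
Solving the 3×3 linear system -4x + 5y + 5z = 45, -84x + 105y + 42z = 756, -2x + 2y - 3z = 5 (e.g. by elimination or Cramer's rule, determinant = 126) gives (-5, 2, 3).

(-5, 2, 3)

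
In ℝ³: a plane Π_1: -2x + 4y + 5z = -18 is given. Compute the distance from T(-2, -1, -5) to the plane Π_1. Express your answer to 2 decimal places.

n·T − d = (-2)·(-2) + (4)·(-1) + (5)·(-5) − (-18) = -7; |n| = √45.
Distance = |-7| / √45 = 7/√45 ≈ 1.04.

1.04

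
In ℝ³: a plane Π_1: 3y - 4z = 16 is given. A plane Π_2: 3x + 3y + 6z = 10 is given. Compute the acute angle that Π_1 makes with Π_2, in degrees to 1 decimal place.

cos θ = |n₁·n₂| / (|n₁||n₂|) = |-15| / (√25 · √54).
θ = arccos(0.40825) ≈ 65.9°.

65.9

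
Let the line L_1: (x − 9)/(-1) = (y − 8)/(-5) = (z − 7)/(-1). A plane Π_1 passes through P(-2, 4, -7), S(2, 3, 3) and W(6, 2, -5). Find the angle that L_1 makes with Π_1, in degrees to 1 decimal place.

78.6

L_1 has direction (-1, -5, -1) through (9, 8, 7).
PS = (4, -1, 10), PW = (8, -2, 2); a normal to Π_1 is PS × PW = (18, 72, 0).
Using P: Π_1 has equation 18x + 72y = 252.
sin θ = |n·v| / (|n||v|) = |-378| / (√5508 · √27) = 0.98020.
θ ≈ 78.6°.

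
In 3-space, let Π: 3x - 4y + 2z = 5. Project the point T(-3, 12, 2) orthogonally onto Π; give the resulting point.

Foot = T − λn with λ = (n·T − d)/|n|² = (-53 − 5)/29 = -2.
Foot = (-3, 12, 2) − (-2)·(3, -4, 2) = (3, 4, 6).

(3, 4, 6)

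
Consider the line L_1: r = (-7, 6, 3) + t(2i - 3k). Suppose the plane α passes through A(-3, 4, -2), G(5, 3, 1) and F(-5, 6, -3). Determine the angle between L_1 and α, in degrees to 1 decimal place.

AG = (8, -1, 3), AF = (-2, 2, -1); a normal to α is AG × AF = (-5, 2, 14).
Using A: α has equation -5x + 2y + 14z = -5.
sin θ = |n·v| / (|n||v|) = |-52| / (√225 · √13) = 0.96148.
θ ≈ 74.0°.

74.0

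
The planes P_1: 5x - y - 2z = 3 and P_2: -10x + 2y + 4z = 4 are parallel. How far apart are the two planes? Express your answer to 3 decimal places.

0.913

Rescale P_2 by 1/(-2): 5x - y - 2z = -2. Then distance = |3 − (-2)| / √30 ≈ 0.913.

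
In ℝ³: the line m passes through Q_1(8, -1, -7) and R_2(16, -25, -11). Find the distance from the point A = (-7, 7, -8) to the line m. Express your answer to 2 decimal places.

12.06

A direction vector for m is R_2 − Q_1 = (8, -24, -4).
Taking (8, -1, -7) on m with direction v = (8, -24, -4): w = A − (8, -1, -7) = (-15, 8, -1), and w × v = (-56, -68, 296).
Distance = |w × v| / |v| = √95376 / √656 ≈ 12.06.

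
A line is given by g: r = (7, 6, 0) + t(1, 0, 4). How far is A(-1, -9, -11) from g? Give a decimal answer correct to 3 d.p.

Taking (7, 6, 0) on g with direction v = (1, 0, 4): w = A − (7, 6, 0) = (-8, -15, -11), and w × v = (-60, 21, 15).
Distance = |w × v| / |v| = √4266 / √17 ≈ 15.841.

15.841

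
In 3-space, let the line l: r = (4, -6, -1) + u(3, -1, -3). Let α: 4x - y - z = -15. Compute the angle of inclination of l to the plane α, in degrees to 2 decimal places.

59.90

sin θ = |n·v| / (|n||v|) = |16| / (√18 · √19) = 0.86518.
θ ≈ 59.90°.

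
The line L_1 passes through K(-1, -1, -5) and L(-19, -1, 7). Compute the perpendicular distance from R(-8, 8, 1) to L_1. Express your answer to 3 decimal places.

A direction vector for L_1 is L − K = (-18, 0, 12).
Taking (-1, -1, -5) on L_1 with direction v = (-18, 0, 12): w = R − (-1, -1, -5) = (-7, 9, 6), and w × v = (108, -24, 162).
Distance = |w × v| / |v| = √38484 / √468 ≈ 9.068.

9.068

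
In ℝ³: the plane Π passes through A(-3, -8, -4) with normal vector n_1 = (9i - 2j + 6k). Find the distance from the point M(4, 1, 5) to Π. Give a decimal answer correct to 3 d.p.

Π: n_1·r = n_1·A gives 9x - 2y + 6z = -35.
n·M − d = (9)·(4) + (-2)·(1) + (6)·(5) − (-35) = 99; |n| = √121.
Distance = |99| / √121 = 99/√121 ≈ 9.000.

9.000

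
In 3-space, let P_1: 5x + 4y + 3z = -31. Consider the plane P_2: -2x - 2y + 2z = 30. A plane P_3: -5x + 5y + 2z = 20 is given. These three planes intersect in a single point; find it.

Solving the 3×3 linear system 5x + 4y + 3z = -31, -2x - 2y + 2z = 30, -5x + 5y + 2z = 20 (e.g. by elimination or Cramer's rule, determinant = -154) gives (-6, -4, 5).

(-6, -4, 5)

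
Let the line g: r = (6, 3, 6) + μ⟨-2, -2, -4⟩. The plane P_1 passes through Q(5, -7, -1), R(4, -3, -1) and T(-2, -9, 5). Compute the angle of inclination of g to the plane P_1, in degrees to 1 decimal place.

QR = (-1, 4, 0), QT = (-7, -2, 6); a normal to P_1 is QR × QT = (24, 6, 30).
Using Q: P_1 has equation 24x + 6y + 30z = 48.
sin θ = |n·v| / (|n||v|) = |-180| / (√1512 · √24) = 0.94491.
θ ≈ 70.9°.

70.9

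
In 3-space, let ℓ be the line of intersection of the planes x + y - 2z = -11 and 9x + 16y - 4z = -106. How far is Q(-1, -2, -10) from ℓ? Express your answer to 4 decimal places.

Direction of ℓ: (1, 1, -2) × (9, 16, -4) = (28, -14, 7).
A point on ℓ: solving the two plane equations with x = -6 gives (-6, -3, 1).
Taking (-6, -3, 1) on ℓ with direction v = (28, -14, 7): w = Q − (-6, -3, 1) = (5, 1, -11), and w × v = (-147, -343, -98).
Distance = |w × v| / |v| = √148862 / √1029 ≈ 12.0277.

12.0277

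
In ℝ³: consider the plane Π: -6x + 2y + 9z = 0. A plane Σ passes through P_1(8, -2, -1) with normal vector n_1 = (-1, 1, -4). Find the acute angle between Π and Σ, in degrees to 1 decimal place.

53.1

Σ: n_1·r = n_1·P_1 gives -x + y - 4z = -6.
cos θ = |n₁·n₂| / (|n₁||n₂|) = |-28| / (√121 · √18).
θ = arccos(0.59997) ≈ 53.1°.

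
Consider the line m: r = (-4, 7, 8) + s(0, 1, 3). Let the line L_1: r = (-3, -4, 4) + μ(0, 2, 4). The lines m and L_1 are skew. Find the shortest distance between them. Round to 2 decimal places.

Common perpendicular direction n = (0, 1, 3) × (0, 2, 4) = (-2, 0, 0).
With w = (-3, -4, 4) − (-4, 7, 8) = (1, -11, -4), w · n = -2.
Distance = |w · n| / |n| = |-2| / √4 ≈ 1.00.

1.00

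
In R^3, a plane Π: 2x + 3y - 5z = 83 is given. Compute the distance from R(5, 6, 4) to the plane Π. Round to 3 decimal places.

12.167

n·R − d = (2)·(5) + (3)·(6) + (-5)·(4) − 83 = -75; |n| = √38.
Distance = |-75| / √38 = 75/√38 ≈ 12.167.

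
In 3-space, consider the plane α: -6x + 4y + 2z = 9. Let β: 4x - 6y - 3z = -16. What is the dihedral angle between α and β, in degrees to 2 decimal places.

22.49

cos θ = |n₁·n₂| / (|n₁||n₂|) = |-54| / (√56 · √61).
θ = arccos(0.92392) ≈ 22.49°.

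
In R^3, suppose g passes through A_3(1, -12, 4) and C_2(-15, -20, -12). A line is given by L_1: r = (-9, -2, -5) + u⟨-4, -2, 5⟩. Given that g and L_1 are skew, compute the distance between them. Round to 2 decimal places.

A direction vector for g is C_2 − A_3 = (-16, -8, -16).
Common perpendicular direction n = (-16, -8, -16) × (-4, -2, 5) = (-72, 144, 0).
With w = (-9, -2, -5) − (1, -12, 4) = (-10, 10, -9), w · n = 2160.
Distance = |w · n| / |n| = |2160| / √25920 ≈ 13.42.

13.42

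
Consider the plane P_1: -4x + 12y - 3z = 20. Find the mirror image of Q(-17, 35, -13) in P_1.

λ = (n·Q − d)/|n|² = (527 − 20)/169 = 3.
Reflection = Q − 2λn = (-17, 35, -13) − 6·(-4, 12, -3) = (7, -37, 5).

(7, -37, 5)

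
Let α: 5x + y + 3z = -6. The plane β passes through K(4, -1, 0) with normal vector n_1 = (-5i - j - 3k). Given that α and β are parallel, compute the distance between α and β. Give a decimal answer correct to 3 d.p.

4.226

β: n_1·r = n_1·K gives -5x - y - 3z = -19.
Rescale β by 1/(-1): 5x + y + 3z = 19. Then distance = |-6 − 19| / √35 ≈ 4.226.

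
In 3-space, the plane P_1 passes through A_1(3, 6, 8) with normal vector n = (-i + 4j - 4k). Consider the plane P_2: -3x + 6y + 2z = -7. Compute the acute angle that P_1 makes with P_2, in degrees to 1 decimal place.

61.8

P_1: n·r = n·A_1 gives -x + 4y - 4z = -11.
cos θ = |n₁·n₂| / (|n₁||n₂|) = |19| / (√33 · √49).
θ = arccos(0.47250) ≈ 61.8°.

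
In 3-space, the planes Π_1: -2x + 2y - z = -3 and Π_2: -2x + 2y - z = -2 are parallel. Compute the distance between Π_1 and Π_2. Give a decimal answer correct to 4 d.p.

Same normal n = (-2, 2, -1) with |n| = √9; distance = |-3 − (-2)| / |n| = 1/√9 ≈ 0.3333.

0.3333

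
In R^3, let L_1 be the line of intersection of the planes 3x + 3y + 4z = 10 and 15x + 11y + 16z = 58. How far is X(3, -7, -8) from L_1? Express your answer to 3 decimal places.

9.597

Direction of L_1: (3, 3, 4) × (15, 11, 16) = (4, 12, -12).
A point on L_1: solving the two plane equations with x = 6 gives (6, 0, -2).
Taking (6, 0, -2) on L_1 with direction v = (4, 12, -12): w = X − (6, 0, -2) = (-3, -7, -6), and w × v = (156, -60, -8).
Distance = |w × v| / |v| = √28000 / √304 ≈ 9.597.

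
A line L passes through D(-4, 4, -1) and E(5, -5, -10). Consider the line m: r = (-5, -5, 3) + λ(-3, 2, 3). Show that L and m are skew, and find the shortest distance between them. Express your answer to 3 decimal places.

2.121

A direction vector for L is E − D = (9, -9, -9).
Common perpendicular direction n = (9, -9, -9) × (-3, 2, 3) = (-9, 0, -9).
With w = (-5, -5, 3) − (-4, 4, -1) = (-1, -9, 4), w · n = -27.
Since n ≠ 0 the lines are not parallel, and w · n = -27 ≠ 0 so they do not intersect; hence they are skew.
Distance = |w · n| / |n| = |-27| / √162 ≈ 2.121.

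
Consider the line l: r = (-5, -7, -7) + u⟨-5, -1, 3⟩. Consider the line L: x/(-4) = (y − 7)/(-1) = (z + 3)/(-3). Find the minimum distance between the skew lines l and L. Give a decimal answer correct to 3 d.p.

L has direction (-4, -1, -3) through (0, 7, -3).
Common perpendicular direction n = (-5, -1, 3) × (-4, -1, -3) = (6, -27, 1).
With w = (0, 7, -3) − (-5, -7, -7) = (5, 14, 4), w · n = -344.
Distance = |w · n| / |n| = |-344| / √766 ≈ 12.429.

12.429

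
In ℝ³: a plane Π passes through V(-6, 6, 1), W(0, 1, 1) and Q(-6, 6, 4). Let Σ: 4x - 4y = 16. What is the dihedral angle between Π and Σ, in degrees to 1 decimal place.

VW = (6, -5, 0), VQ = (0, 0, 3); a normal to Π is VW × VQ = (-15, -18, 0).
Using V: Π has equation -15x - 18y = -18.
cos θ = |n₁·n₂| / (|n₁||n₂|) = |12| / (√549 · √32).
θ = arccos(0.09054) ≈ 84.8°.

84.8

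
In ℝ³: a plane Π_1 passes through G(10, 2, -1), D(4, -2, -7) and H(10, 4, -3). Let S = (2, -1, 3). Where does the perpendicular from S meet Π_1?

(7, -4, 0)

GD = (-6, -4, -6), GH = (0, 2, -2); a normal to Π_1 is GD × GH = (20, -12, -12).
Using G: Π_1 has equation 20x - 12y - 12z = 188.
Foot = S − λn with λ = (n·S − d)/|n|² = (16 − 188)/688 = -1/4.
Foot = (2, -1, 3) − (-1/4)·(20, -12, -12) = (7, -4, 0).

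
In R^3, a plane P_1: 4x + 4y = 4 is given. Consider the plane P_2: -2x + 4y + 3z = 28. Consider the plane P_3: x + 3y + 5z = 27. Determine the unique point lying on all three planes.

(-2, 3, 4)

Solving the 3×3 linear system 4x + 4y = 4, -2x + 4y + 3z = 28, x + 3y + 5z = 27 (e.g. by elimination or Cramer's rule, determinant = 96) gives (-2, 3, 4).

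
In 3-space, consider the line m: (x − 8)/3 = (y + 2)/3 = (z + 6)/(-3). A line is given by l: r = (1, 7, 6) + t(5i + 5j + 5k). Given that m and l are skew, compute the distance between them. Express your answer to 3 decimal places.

m has direction (3, 3, -3) through (8, -2, -6).
Common perpendicular direction n = (3, 3, -3) × (5, 5, 5) = (30, -30, 0).
With w = (1, 7, 6) − (8, -2, -6) = (-7, 9, 12), w · n = -480.
Distance = |w · n| / |n| = |-480| / √1800 ≈ 11.314.

11.314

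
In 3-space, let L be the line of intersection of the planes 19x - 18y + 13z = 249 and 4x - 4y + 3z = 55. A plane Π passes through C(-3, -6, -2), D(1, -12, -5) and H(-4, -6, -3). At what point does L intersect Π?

Direction of L: (19, -18, 13) × (4, -4, 3) = (-2, -5, -4).
A point on L: solving the two plane equations with x = 8 gives (8, 4, 13).
CD = (4, -6, -3), CH = (-1, 0, -1); a normal to Π is CD × CH = (6, 7, -6).
Using C: Π has equation 6x + 7y - 6z = -48.
Substitute r = (8, 4, 13) + t(-2, -5, -4) into the plane: -2 + (-23)t = -48, so t = 2.
Intersection: (8, 4, 13) + 2·(-2, -5, -4) = (4, -6, 5).

(4, -6, 5)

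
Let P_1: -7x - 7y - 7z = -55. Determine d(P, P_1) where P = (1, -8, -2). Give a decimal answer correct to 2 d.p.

9.73

n·P − d = (-7)·(1) + (-7)·(-8) + (-7)·(-2) − (-55) = 118; |n| = √147.
Distance = |118| / √147 = 118/√147 ≈ 9.73.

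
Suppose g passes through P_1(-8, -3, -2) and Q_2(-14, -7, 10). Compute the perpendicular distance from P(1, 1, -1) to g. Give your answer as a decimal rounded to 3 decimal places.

A direction vector for g is Q_2 − P_1 = (-6, -4, 12).
Taking (-8, -3, -2) on g with direction v = (-6, -4, 12): w = P − (-8, -3, -2) = (9, 4, 1), and w × v = (52, -114, -12).
Distance = |w × v| / |v| = √15844 / √196 ≈ 8.991.

8.991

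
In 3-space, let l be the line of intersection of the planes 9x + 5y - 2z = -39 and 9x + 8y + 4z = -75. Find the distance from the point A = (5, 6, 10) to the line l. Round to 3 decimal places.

Direction of l: (9, 5, -2) × (9, 8, 4) = (36, -54, 27).
A point on l: solving the two plane equations with x = 1 gives (1, -10, -1).
Taking (1, -10, -1) on l with direction v = (36, -54, 27): w = A − (1, -10, -1) = (4, 16, 11), and w × v = (1026, 288, -792).
Distance = |w × v| / |v| = √1762884 / √4941 ≈ 18.889.

18.889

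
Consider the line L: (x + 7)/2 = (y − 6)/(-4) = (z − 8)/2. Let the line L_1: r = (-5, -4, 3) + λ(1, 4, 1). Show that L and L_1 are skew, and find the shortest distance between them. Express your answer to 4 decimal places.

L has direction (2, -4, 2) through (-7, 6, 8).
Common perpendicular direction n = (2, -4, 2) × (1, 4, 1) = (-12, 0, 12).
With w = (-5, -4, 3) − (-7, 6, 8) = (2, -10, -5), w · n = -84.
Since n ≠ 0 the lines are not parallel, and w · n = -84 ≠ 0 so they do not intersect; hence they are skew.
Distance = |w · n| / |n| = |-84| / √288 ≈ 4.9497.

4.9497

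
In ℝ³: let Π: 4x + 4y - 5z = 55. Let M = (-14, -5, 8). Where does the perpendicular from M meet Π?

(-2, 7, -7)

Foot = M − λn with λ = (n·M − d)/|n|² = (-116 − 55)/57 = -3.
Foot = (-14, -5, 8) − (-3)·(4, 4, -5) = (-2, 7, -7).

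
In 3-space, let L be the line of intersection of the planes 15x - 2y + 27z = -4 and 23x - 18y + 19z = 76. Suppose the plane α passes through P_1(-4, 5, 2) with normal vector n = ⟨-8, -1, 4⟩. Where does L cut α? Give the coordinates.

(-3, -7, 1)

Direction of L: (15, -2, 27) × (23, -18, 19) = (448, 336, -224).
A point on L: solving the two plane equations with x = -11 gives (-11, -13, 5).
α: n·r = n·P_1 gives -8x - y + 4z = 35.
Substitute r = (-11, -13, 5) + t(448, 336, -224) into the plane: 121 + (-4816)t = 35, so t = 1/56.
Intersection: (-11, -13, 5) + (1/56)·(448, 336, -224) = (-3, -7, 1).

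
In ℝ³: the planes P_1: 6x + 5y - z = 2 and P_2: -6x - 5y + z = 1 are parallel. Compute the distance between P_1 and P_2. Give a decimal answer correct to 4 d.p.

0.3810

Rescale P_2 by 1/(-1): 6x + 5y - z = -1. Then distance = |2 − (-1)| / √62 ≈ 0.3810.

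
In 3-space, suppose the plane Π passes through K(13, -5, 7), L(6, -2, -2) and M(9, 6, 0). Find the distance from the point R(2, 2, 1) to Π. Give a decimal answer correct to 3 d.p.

KL = (-7, 3, -9), KM = (-4, 11, -7); a normal to Π is KL × KM = (78, -13, -65).
Using K: Π has equation 78x - 13y - 65z = 624.
n·R − d = (78)·(2) + (-13)·(2) + (-65)·(1) − 624 = -559; |n| = √10478.
Distance = |-559| / √10478 = 559/√10478 ≈ 5.461.

5.461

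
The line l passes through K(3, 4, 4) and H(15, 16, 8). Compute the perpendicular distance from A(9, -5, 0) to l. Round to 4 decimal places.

11.1403

A direction vector for l is H − K = (12, 12, 4).
Taking (3, 4, 4) on l with direction v = (12, 12, 4): w = A − (3, 4, 4) = (6, -9, -4), and w × v = (12, -72, 180).
Distance = |w × v| / |v| = √37728 / √304 ≈ 11.1403.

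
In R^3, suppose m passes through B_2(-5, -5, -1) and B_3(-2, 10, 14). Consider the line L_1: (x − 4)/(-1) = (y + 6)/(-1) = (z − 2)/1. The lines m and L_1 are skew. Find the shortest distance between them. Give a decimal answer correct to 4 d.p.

A direction vector for m is B_3 − B_2 = (3, 15, 15).
L_1 has direction (-1, -1, 1) through (4, -6, 2).
Common perpendicular direction n = (3, 15, 15) × (-1, -1, 1) = (30, -18, 12).
With w = (4, -6, 2) − (-5, -5, -1) = (9, -1, 3), w · n = 324.
Distance = |w · n| / |n| = |324| / √1368 ≈ 8.7600.

8.7600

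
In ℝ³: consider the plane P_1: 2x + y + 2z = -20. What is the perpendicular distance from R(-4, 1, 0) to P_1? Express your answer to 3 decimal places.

n·R − d = (2)·(-4) + (1)·(1) + (2)·(0) − (-20) = 13; |n| = √9.
Distance = |13| / √9 = 13/√9 ≈ 4.333.

4.333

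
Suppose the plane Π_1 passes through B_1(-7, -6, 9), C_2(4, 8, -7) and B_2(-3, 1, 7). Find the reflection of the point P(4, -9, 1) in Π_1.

B_1C_2 = (11, 14, -16), B_1B_2 = (4, 7, -2); a normal to Π_1 is B_1C_2 × B_1B_2 = (84, -42, 21).
Using B_1: Π_1 has equation 84x - 42y + 21z = -147.
λ = (n·P − d)/|n|² = (735 − (-147))/9261 = 2/21.
Reflection = P − 2λn = (4, -9, 1) − (4/21)·(84, -42, 21) = (-12, -1, -3).

(-12, -1, -3)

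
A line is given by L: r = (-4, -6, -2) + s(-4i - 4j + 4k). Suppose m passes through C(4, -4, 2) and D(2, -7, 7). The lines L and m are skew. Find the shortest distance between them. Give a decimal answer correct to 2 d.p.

1.60

A direction vector for m is D − C = (-2, -3, 5).
Common perpendicular direction n = (-4, -4, 4) × (-2, -3, 5) = (-8, 12, 4).
With w = (4, -4, 2) − (-4, -6, -2) = (8, 2, 4), w · n = -24.
Distance = |w · n| / |n| = |-24| / √224 ≈ 1.60.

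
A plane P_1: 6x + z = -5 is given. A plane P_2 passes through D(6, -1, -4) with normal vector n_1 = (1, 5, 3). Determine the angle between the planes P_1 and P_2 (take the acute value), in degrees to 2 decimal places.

75.52

P_2: n_1·r = n_1·D gives x + 5y + 3z = -11.
cos θ = |n₁·n₂| / (|n₁||n₂|) = |9| / (√37 · √35).
θ = arccos(0.25010) ≈ 75.52°.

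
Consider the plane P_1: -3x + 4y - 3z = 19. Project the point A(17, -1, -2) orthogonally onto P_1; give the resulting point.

(11, 7, -8)

Foot = A − λn with λ = (n·A − d)/|n|² = (-49 − 19)/34 = -2.
Foot = (17, -1, -2) − (-2)·(-3, 4, -3) = (11, 7, -8).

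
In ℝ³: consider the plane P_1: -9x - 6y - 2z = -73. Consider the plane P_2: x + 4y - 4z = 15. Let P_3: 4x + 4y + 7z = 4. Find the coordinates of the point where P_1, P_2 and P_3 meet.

Solving the 3×3 linear system -9x - 6y - 2z = -73, x + 4y - 4z = 15, 4x + 4y + 7z = 4 (e.g. by elimination or Cramer's rule, determinant = -234) gives (11, -3, -4).

(11, -3, -4)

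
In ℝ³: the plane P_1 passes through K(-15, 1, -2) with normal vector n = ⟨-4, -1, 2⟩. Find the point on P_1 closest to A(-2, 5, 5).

(-10, 3, 9)

P_1: n·r = n·K gives -4x - y + 2z = 55.
Foot = A − λn with λ = (n·A − d)/|n|² = (13 − 55)/21 = -2.
Foot = (-2, 5, 5) − (-2)·(-4, -1, 2) = (-10, 3, 9).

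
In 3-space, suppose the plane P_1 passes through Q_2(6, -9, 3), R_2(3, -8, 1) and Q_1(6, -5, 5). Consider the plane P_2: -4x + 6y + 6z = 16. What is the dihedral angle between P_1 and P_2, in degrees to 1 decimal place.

Q_2R_2 = (-3, 1, -2), Q_2Q_1 = (0, 4, 2); a normal to P_1 is Q_2R_2 × Q_2Q_1 = (10, 6, -12).
Using Q_2: P_1 has equation 10x + 6y - 12z = -30.
cos θ = |n₁·n₂| / (|n₁||n₂|) = |-76| / (√280 · √88).
θ = arccos(0.48416) ≈ 61.0°.

61.0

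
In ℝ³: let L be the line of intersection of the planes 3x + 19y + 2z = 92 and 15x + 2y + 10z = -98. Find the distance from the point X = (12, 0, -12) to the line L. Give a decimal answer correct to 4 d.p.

11.1769

Direction of L: (3, 19, 2) × (15, 2, 10) = (186, 0, -279).
A point on L: solving the two plane equations with x = -4 gives (-4, 6, -5).
Taking (-4, 6, -5) on L with direction v = (186, 0, -279): w = X − (-4, 6, -5) = (16, -6, -7), and w × v = (1674, 3162, 1116).
Distance = |w × v| / |v| = √14045976 / √112437 ≈ 11.1769.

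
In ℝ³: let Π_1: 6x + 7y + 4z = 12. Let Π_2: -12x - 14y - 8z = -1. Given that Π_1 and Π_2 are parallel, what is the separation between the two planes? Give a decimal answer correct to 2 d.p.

Rescale Π_2 by 1/(-2): 6x + 7y + 4z = 1/2. Then distance = |12 − (1/2)| / √101 ≈ 1.14.

1.14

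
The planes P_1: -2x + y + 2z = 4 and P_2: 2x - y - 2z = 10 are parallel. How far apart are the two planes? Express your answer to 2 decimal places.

4.67

Rescale P_2 by 1/(-1): -2x + y + 2z = -10. Then distance = |4 − (-10)| / √9 ≈ 4.67.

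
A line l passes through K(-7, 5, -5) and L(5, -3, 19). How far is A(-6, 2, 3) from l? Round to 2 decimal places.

2.77

A direction vector for l is L − K = (12, -8, 24).
Taking (-7, 5, -5) on l with direction v = (12, -8, 24): w = A − (-7, 5, -5) = (1, -3, 8), and w × v = (-8, 72, 28).
Distance = |w × v| / |v| = √6032 / √784 ≈ 2.77.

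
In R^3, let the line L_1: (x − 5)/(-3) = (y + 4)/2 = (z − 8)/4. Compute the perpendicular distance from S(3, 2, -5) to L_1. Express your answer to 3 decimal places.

L_1 has direction (-3, 2, 4) through (5, -4, 8).
Taking (5, -4, 8) on L_1 with direction v = (-3, 2, 4): w = S − (5, -4, 8) = (-2, 6, -13), and w × v = (50, 47, 14).
Distance = |w × v| / |v| = √4905 / √29 ≈ 13.005.

13.005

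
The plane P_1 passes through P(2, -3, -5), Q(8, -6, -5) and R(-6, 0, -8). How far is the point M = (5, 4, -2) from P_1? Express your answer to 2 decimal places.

PQ = (6, -3, 0), PR = (-8, 3, -3); a normal to P_1 is PQ × PR = (9, 18, -6).
Using P: P_1 has equation 9x + 18y - 6z = -6.
n·M − d = (9)·(5) + (18)·(4) + (-6)·(-2) − (-6) = 135; |n| = √441.
Distance = |135| / √441 = 135/√441 ≈ 6.43.

6.43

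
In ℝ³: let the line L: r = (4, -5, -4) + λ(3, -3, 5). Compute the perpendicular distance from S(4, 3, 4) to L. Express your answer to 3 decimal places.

Taking (4, -5, -4) on L with direction v = (3, -3, 5): w = S − (4, -5, -4) = (0, 8, 8), and w × v = (64, 24, -24).
Distance = |w × v| / |v| = √5248 / √43 ≈ 11.047.

11.047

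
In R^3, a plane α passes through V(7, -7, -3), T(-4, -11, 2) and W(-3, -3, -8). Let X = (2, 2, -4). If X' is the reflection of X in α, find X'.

(2, -8, -12)

VT = (-11, -4, 5), VW = (-10, 4, -5); a normal to α is VT × VW = (0, -105, -84).
Using V: α has equation -105y - 84z = 987.
λ = (n·X − d)/|n|² = (126 − 987)/18081 = -1/21.
Reflection = X − 2λn = (2, 2, -4) − (-2/21)·(0, -105, -84) = (2, -8, -12).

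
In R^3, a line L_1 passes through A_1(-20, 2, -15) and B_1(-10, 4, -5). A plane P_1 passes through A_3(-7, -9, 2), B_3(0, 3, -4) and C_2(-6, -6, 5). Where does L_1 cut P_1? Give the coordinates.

(0, 6, 5)

A direction vector for L_1 is B_1 − A_1 = (10, 2, 10).
A_3B_3 = (7, 12, -6), A_3C_2 = (1, 3, 3); a normal to P_1 is A_3B_3 × A_3C_2 = (54, -27, 9).
Using A_3: P_1 has equation 54x - 27y + 9z = -117.
Substitute r = (-20, 2, -15) + t(10, 2, 10) into the plane: -1269 + 576t = -117, so t = 2.
Intersection: (-20, 2, -15) + 2·(10, 2, 10) = (0, 6, 5).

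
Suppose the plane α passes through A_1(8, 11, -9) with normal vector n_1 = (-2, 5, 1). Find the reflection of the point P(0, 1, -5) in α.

(-4, 11, -3)

α: n_1·r = n_1·A_1 gives -2x + 5y + z = 30.
λ = (n·P − d)/|n|² = (0 − 30)/30 = -1.
Reflection = P − 2λn = (0, 1, -5) − (-2)·(-2, 5, 1) = (-4, 11, -3).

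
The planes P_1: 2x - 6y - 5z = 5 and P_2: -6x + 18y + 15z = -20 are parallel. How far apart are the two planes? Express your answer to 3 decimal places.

0.207

Rescale P_2 by 1/(-3): 2x - 6y - 5z = 20/3. Then distance = |5 − (20/3)| / √65 ≈ 0.207.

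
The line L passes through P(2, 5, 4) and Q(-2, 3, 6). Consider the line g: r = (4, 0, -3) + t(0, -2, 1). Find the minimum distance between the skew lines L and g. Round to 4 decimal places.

7.8558

A direction vector for L is Q − P = (-4, -2, 2).
Common perpendicular direction n = (-4, -2, 2) × (0, -2, 1) = (2, 4, 8).
With w = (4, 0, -3) − (2, 5, 4) = (2, -5, -7), w · n = -72.
Distance = |w · n| / |n| = |-72| / √84 ≈ 7.8558.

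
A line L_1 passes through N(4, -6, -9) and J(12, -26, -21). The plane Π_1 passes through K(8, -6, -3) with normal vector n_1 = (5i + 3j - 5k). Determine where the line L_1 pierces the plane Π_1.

(2, -1, -6)

A direction vector for L_1 is J − N = (8, -20, -12).
Π_1: n_1·r = n_1·K gives 5x + 3y - 5z = 37.
Substitute r = (4, -6, -9) + t(8, -20, -12) into the plane: 47 + 40t = 37, so t = -1/4.
Intersection: (4, -6, -9) + (-1/4)·(8, -20, -12) = (2, -1, -6).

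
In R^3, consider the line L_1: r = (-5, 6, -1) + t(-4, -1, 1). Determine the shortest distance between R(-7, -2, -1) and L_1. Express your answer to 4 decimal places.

7.3333

Taking (-5, 6, -1) on L_1 with direction v = (-4, -1, 1): w = R − (-5, 6, -1) = (-2, -8, 0), and w × v = (-8, 2, -30).
Distance = |w × v| / |v| = √968 / √18 ≈ 7.3333.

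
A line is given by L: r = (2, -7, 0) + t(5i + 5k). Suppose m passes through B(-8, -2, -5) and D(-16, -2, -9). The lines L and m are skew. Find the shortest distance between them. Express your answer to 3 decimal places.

5.000

A direction vector for m is D − B = (-8, 0, -4).
Common perpendicular direction n = (5, 0, 5) × (-8, 0, -4) = (0, -20, 0).
With w = (-8, -2, -5) − (2, -7, 0) = (-10, 5, -5), w · n = -100.
Distance = |w · n| / |n| = |-100| / √400 ≈ 5.000.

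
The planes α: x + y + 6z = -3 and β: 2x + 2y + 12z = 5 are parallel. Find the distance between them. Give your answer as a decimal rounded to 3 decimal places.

Rescale β by 1/2: x + y + 6z = 5/2. Then distance = |-3 − (5/2)| / √38 ≈ 0.892.

0.892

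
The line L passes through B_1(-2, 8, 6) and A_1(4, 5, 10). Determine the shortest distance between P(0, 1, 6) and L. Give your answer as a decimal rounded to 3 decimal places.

5.929

A direction vector for L is A_1 − B_1 = (6, -3, 4).
Taking (-2, 8, 6) on L with direction v = (6, -3, 4): w = P − (-2, 8, 6) = (2, -7, 0), and w × v = (-28, -8, 36).
Distance = |w × v| / |v| = √2144 / √61 ≈ 5.929.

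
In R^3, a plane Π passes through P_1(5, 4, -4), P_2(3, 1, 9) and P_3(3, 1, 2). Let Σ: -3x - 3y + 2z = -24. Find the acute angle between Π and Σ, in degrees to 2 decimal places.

P_1P_2 = (-2, -3, 13), P_1P_3 = (-2, -3, 6); a normal to Π is P_1P_2 × P_1P_3 = (21, -14, 0).
Using P_1: Π has equation 21x - 14y = 49.
cos θ = |n₁·n₂| / (|n₁||n₂|) = |-21| / (√637 · √22).
θ = arccos(0.17739) ≈ 79.78°.

79.78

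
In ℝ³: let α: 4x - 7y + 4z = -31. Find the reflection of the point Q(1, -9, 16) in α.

(-15, 19, 0)

λ = (n·Q − d)/|n|² = (131 − (-31))/81 = 2.
Reflection = Q − 2λn = (1, -9, 16) − 4·(4, -7, 4) = (-15, 19, 0).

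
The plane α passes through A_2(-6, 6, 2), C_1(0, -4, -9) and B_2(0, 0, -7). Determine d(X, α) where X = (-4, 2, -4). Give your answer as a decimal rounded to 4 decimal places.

A_2C_1 = (6, -10, -11), A_2B_2 = (6, -6, -9); a normal to α is A_2C_1 × A_2B_2 = (24, -12, 24).
Using A_2: α has equation 24x - 12y + 24z = -168.
n·X − d = (24)·(-4) + (-12)·(2) + (24)·(-4) − (-168) = -48; |n| = √1296.
Distance = |-48| / √1296 = 48/√1296 ≈ 1.3333.

1.3333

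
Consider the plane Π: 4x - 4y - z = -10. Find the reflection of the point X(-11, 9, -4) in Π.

(5, -7, -8)

λ = (n·X − d)/|n|² = (-76 − (-10))/33 = -2.
Reflection = X − 2λn = (-11, 9, -4) − (-4)·(4, -4, -1) = (5, -7, -8).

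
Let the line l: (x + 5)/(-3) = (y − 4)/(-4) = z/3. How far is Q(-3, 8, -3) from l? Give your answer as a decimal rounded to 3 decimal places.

0.857

l has direction (-3, -4, 3) through (-5, 4, 0).
Taking (-5, 4, 0) on l with direction v = (-3, -4, 3): w = Q − (-5, 4, 0) = (2, 4, -3), and w × v = (0, 3, 4).
Distance = |w × v| / |v| = √25 / √34 ≈ 0.857.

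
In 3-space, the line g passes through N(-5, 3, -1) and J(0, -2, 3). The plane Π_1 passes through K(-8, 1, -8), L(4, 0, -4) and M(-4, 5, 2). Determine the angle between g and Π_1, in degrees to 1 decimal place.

A direction vector for g is J − N = (5, -5, 4).
KL = (12, -1, 4), KM = (4, 4, 10); a normal to Π_1 is KL × KM = (-26, -104, 52).
Using K: Π_1 has equation -26x - 104y + 52z = -312.
sin θ = |n·v| / (|n||v|) = |598| / (√14196 · √66) = 0.61780.
θ ≈ 38.2°.

38.2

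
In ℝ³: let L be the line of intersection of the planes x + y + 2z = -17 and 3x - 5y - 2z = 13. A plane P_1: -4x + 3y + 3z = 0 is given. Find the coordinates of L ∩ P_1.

(-6, -5, -3)

Direction of L: (1, 1, 2) × (3, -5, -2) = (8, 8, -8).
A point on L: solving the two plane equations with x = 0 gives (0, 1, -9).
Substitute r = (0, 1, -9) + t(8, 8, -8) into the plane: -24 + (-32)t = 0, so t = -3/4.
Intersection: (0, 1, -9) + (-3/4)·(8, 8, -8) = (-6, -5, -3).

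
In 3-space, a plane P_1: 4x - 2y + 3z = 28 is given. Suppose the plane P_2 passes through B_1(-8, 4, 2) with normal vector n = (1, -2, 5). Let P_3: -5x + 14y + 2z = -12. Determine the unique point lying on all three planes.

(10, 3, -2)

P_2: n·r = n·B_1 gives x - 2y + 5z = -6.
Solving the 3×3 linear system 4x - 2y + 3z = 28, x - 2y + 5z = -6, -5x + 14y + 2z = -12 (e.g. by elimination or Cramer's rule, determinant = -230) gives (10, 3, -2).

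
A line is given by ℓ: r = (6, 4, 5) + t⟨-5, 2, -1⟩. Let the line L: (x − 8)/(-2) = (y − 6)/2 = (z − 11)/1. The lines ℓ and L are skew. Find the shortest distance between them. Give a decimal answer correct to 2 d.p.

L has direction (-2, 2, 1) through (8, 6, 11).
Common perpendicular direction n = (-5, 2, -1) × (-2, 2, 1) = (4, 7, -6).
With w = (8, 6, 11) − (6, 4, 5) = (2, 2, 6), w · n = -14.
Distance = |w · n| / |n| = |-14| / √101 ≈ 1.39.

1.39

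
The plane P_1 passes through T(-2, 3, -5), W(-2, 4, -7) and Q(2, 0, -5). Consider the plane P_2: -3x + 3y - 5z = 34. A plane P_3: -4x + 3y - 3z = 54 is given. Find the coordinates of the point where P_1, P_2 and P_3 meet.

TW = (0, 1, -2), TQ = (4, -3, 0); a normal to P_1 is TW × TQ = (-6, -8, -4).
Using T: P_1 has equation -6x - 8y - 4z = 8.
Solving the 3×3 linear system -6x - 8y - 4z = 8, -3x + 3y - 5z = 34, -4x + 3y - 3z = 54 (e.g. by elimination or Cramer's rule, determinant = -136) gives (-12, 6, 4).

(-12, 6, 4)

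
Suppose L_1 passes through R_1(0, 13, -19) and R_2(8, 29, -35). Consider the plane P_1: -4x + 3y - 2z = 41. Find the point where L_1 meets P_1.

(-6, 1, -7)

A direction vector for L_1 is R_2 − R_1 = (8, 16, -16).
Substitute r = (0, 13, -19) + t(8, 16, -16) into the plane: 77 + 48t = 41, so t = -3/4.
Intersection: (0, 13, -19) + (-3/4)·(8, 16, -16) = (-6, 1, -7).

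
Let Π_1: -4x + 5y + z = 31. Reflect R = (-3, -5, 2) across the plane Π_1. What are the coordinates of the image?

(-11, 5, 4)

λ = (n·R − d)/|n|² = (-11 − 31)/42 = -1.
Reflection = R − 2λn = (-3, -5, 2) − (-2)·(-4, 5, 1) = (-11, 5, 4).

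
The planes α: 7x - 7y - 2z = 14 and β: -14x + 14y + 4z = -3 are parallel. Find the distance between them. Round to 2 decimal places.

Rescale β by 1/(-2): 7x - 7y - 2z = 3/2. Then distance = |14 − (3/2)| / √102 ≈ 1.24.

1.24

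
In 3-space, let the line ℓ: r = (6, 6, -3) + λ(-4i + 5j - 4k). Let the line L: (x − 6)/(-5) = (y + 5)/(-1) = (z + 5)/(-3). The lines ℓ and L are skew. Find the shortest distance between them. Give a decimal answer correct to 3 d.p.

L has direction (-5, -1, -3) through (6, -5, -5).
Common perpendicular direction n = (-4, 5, -4) × (-5, -1, -3) = (-19, 8, 29).
With w = (6, -5, -5) − (6, 6, -3) = (0, -11, -2), w · n = -146.
Distance = |w · n| / |n| = |-146| / √1266 ≈ 4.103.

4.103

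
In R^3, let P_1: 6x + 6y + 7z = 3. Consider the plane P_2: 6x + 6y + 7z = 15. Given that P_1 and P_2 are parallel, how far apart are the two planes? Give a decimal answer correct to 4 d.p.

Same normal n = (6, 6, 7) with |n| = √121; distance = |3 − 15| / |n| = 12/√121 ≈ 1.0909.

1.0909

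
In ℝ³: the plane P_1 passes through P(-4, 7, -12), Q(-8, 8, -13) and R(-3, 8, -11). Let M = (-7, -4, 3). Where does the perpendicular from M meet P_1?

(-1, 5, -12)

PQ = (-4, 1, -1), PR = (1, 1, 1); a normal to P_1 is PQ × PR = (2, 3, -5).
Using P: P_1 has equation 2x + 3y - 5z = 73.
Foot = M − λn with λ = (n·M − d)/|n|² = (-41 − 73)/38 = -3.
Foot = (-7, -4, 3) − (-3)·(2, 3, -5) = (-1, 5, -12).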